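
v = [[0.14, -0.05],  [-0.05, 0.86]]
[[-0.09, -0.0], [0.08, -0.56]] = v @ [[-0.59, -0.27], [0.06, -0.67]]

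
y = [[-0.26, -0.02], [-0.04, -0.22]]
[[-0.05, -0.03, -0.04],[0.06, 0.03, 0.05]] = y @ [[0.2,0.11,0.19], [-0.31,-0.16,-0.28]]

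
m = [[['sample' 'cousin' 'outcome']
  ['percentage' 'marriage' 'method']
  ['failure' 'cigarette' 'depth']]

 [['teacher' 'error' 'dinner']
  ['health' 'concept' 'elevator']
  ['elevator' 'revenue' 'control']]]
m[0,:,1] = ['cousin', 'marriage', 'cigarette']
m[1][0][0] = 'teacher'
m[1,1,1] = 'concept'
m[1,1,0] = 'health'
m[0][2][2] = 'depth'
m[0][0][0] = 'sample'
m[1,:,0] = ['teacher', 'health', 'elevator']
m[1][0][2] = 'dinner'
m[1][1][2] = 'elevator'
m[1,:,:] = [['teacher', 'error', 'dinner'], ['health', 'concept', 'elevator'], ['elevator', 'revenue', 'control']]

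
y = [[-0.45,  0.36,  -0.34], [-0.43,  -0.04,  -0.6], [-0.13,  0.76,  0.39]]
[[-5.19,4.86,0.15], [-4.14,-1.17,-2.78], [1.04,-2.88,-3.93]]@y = [[0.23, -1.95, -1.09], [2.73, -3.56, 1.03], [1.28, -2.50, -0.16]]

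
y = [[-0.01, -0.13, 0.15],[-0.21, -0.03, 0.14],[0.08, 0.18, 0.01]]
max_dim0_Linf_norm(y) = 0.21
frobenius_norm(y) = 0.38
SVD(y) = [[-0.52, 0.36, 0.78],[-0.72, -0.67, -0.17],[0.46, -0.65, 0.61]] @ diag([0.3117971834692259, 0.17322061254834611, 0.1256070689453173]) @ [[0.62, 0.55, -0.56],[0.49, -0.83, -0.27],[0.61, 0.11, 0.79]]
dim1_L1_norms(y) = [0.29, 0.38, 0.27]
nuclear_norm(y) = 0.61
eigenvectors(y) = [[(0.54+0j), (-0.22+0.39j), -0.22-0.39j], [(0.67+0j), -0.41-0.36j, -0.41+0.36j], [-0.51+0.00j, (-0.71+0j), -0.71-0.00j]]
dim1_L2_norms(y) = [0.2, 0.25, 0.2]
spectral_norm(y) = 0.31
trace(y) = -0.03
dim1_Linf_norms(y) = [0.15, 0.21, 0.18]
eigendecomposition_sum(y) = [[-0.10+0.00j,-0.10-0.00j,(0.09-0j)],[(-0.12+0j),(-0.13-0j),0.11-0.00j],[(0.09-0j),(0.1+0j),-0.09+0.00j]] + [[(0.04+0.03j), (-0.01-0.04j), (0.03-0.02j)], [(-0.05+0.04j), 0.05-0.01j, 0.01+0.04j], [(-0.01+0.08j), 0.04-0.05j, 0.05+0.03j]] + [[0.04-0.03j, (-0.01+0.04j), 0.03+0.02j],  [(-0.05-0.04j), (0.05+0.01j), (0.01-0.04j)],  [-0.01-0.08j, 0.04+0.05j, (0.05-0.03j)]]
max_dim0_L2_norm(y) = 0.22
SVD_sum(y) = [[-0.10,  -0.09,  0.09],[-0.14,  -0.12,  0.13],[0.09,  0.08,  -0.08]] + [[0.03, -0.05, -0.02], [-0.06, 0.10, 0.03], [-0.06, 0.09, 0.03]] + [[0.06, 0.01, 0.08],  [-0.01, -0.00, -0.02],  [0.05, 0.01, 0.06]]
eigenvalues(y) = [(-0.31+0j), (0.14+0.05j), (0.14-0.05j)]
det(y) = -0.01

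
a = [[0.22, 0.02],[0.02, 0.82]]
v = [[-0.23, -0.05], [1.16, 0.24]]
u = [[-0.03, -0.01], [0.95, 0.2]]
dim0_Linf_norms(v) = [1.16, 0.24]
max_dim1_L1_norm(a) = 0.84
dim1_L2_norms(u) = [0.03, 0.97]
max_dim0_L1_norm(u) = 0.98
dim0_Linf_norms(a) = [0.22, 0.82]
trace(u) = 0.17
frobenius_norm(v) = 1.21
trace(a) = 1.04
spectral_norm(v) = 1.21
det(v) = 0.00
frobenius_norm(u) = 0.97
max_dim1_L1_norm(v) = 1.4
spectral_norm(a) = 0.82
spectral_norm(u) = 0.97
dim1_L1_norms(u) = [0.04, 1.15]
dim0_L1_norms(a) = [0.24, 0.84]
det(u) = 0.00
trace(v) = 0.01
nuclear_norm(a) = 1.04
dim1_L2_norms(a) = [0.22, 0.82]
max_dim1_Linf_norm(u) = 0.95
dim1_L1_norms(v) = [0.28, 1.4]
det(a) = 0.18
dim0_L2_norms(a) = [0.22, 0.82]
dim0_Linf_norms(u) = [0.95, 0.2]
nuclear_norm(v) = 1.21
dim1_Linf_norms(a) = [0.22, 0.82]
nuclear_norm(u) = 0.97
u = a @ v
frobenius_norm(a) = 0.85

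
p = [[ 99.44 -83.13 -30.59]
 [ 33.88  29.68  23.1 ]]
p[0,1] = -83.13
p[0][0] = 99.44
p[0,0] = 99.44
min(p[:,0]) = 33.88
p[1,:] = [33.88, 29.68, 23.1]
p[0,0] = 99.44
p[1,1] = 29.68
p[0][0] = 99.44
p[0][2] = -30.59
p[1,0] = 33.88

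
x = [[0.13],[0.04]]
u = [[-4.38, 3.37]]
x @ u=[[-0.57, 0.44], [-0.18, 0.13]]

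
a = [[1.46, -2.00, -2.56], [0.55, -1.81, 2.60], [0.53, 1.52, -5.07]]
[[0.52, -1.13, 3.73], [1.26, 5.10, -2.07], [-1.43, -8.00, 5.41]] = a @[[0.18, -0.23, 0.88], [-0.37, -1.15, 0.02], [0.19, 1.21, -0.97]]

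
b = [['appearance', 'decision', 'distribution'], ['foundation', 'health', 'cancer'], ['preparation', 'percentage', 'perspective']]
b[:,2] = ['distribution', 'cancer', 'perspective']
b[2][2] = 'perspective'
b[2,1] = 'percentage'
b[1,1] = 'health'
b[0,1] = 'decision'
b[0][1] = 'decision'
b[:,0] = ['appearance', 'foundation', 'preparation']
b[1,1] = 'health'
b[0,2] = 'distribution'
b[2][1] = 'percentage'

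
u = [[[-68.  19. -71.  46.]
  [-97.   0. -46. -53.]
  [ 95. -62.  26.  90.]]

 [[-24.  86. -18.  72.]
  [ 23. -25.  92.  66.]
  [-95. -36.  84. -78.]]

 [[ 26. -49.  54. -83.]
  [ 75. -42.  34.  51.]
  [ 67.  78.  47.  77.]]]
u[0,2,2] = 26.0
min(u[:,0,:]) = -83.0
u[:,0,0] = [-68.0, -24.0, 26.0]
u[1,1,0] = 23.0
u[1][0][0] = -24.0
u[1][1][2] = 92.0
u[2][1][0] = 75.0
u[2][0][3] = -83.0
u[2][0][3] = -83.0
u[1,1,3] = 66.0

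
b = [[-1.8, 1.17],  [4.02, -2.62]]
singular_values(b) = [5.26, 0.0]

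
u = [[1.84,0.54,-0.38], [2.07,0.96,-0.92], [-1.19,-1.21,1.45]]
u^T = [[1.84, 2.07, -1.19],[0.54, 0.96, -1.21],[-0.38, -0.92, 1.45]]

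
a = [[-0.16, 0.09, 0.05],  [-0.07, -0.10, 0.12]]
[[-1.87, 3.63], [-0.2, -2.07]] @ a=[[0.05, -0.53, 0.34], [0.18, 0.19, -0.26]]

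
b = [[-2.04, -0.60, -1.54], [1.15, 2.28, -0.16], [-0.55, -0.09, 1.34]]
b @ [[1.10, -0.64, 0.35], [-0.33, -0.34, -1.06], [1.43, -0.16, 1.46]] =[[-4.25, 1.76, -2.33],[0.28, -1.49, -2.25],[1.34, 0.17, 1.86]]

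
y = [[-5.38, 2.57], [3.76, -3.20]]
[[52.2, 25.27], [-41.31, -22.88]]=y @ [[-8.06, -2.92], [3.44, 3.72]]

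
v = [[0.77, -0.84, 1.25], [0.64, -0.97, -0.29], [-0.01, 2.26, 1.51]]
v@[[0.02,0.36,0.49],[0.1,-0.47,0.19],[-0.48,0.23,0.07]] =[[-0.67, 0.96, 0.31], [0.05, 0.62, 0.11], [-0.5, -0.72, 0.53]]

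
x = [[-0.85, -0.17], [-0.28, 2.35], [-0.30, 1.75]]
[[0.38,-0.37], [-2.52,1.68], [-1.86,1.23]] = x@[[-0.23,0.28], [-1.1,0.75]]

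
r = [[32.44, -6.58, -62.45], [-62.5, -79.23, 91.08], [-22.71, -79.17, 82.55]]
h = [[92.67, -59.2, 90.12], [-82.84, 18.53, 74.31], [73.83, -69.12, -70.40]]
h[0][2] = 90.12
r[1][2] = 91.08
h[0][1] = -59.2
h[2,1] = -69.12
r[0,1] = -6.58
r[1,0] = -62.5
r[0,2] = -62.45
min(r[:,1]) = -79.23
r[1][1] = -79.23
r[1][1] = -79.23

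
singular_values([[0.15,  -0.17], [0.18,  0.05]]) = [0.25, 0.15]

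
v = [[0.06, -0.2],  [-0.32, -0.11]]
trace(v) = -0.05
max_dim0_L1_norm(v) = 0.38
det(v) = -0.07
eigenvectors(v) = [[0.74, 0.49], [-0.67, 0.87]]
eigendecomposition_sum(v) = [[0.16, -0.09],[-0.15, 0.08]] + [[-0.10, -0.11], [-0.17, -0.19]]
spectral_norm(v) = 0.34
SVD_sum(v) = [[-0.01, -0.00], [-0.32, -0.12]] + [[0.07, -0.2], [-0.00, 0.01]]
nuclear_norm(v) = 0.55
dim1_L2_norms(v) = [0.21, 0.34]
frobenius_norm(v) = 0.40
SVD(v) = [[0.04, 1.0], [1.00, -0.04]] @ diag([0.33854158733179857, 0.20854158733179862]) @ [[-0.94, -0.35], [0.35, -0.94]]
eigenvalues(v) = [0.24, -0.29]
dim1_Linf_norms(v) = [0.2, 0.32]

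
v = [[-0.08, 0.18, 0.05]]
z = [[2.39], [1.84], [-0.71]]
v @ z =[[0.10]]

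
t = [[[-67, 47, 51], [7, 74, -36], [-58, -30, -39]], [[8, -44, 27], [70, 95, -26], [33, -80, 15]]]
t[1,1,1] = 95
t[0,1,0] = 7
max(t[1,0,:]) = 27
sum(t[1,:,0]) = 111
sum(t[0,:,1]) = 91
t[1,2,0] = 33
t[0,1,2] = -36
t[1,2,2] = 15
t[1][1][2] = -26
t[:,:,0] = [[-67, 7, -58], [8, 70, 33]]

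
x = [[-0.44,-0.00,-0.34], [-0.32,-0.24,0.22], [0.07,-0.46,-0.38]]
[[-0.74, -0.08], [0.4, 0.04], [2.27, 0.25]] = x @[[1.89, 0.21],[-4.43, -0.48],[-0.27, -0.03]]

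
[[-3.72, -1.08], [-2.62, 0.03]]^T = [[-3.72, -2.62], [-1.08, 0.03]]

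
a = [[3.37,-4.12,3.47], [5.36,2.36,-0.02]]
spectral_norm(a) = 6.79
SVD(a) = [[-0.82,-0.57], [-0.57,0.82]] @ diag([6.7931017622033325, 5.340933293755874]) @ [[-0.86,  0.30,  -0.42], [0.46,  0.8,  -0.37]]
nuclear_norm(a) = 12.13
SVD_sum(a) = [[4.78, -1.66, 2.32], [3.34, -1.16, 1.62]] + [[-1.41, -2.46, 1.15], [2.02, 3.52, -1.64]]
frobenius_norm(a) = 8.64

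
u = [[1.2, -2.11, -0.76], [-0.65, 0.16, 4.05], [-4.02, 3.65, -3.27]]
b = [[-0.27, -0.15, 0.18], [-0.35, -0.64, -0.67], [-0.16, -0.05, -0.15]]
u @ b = [[0.54,1.21,1.74], [-0.53,-0.21,-0.83], [0.33,-1.57,-2.68]]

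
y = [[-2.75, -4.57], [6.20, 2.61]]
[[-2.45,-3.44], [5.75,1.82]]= y@[[0.94, -0.03], [-0.03, 0.77]]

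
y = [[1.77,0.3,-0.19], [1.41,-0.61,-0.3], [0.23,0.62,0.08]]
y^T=[[1.77, 1.41, 0.23], [0.30, -0.61, 0.62], [-0.19, -0.30, 0.08]]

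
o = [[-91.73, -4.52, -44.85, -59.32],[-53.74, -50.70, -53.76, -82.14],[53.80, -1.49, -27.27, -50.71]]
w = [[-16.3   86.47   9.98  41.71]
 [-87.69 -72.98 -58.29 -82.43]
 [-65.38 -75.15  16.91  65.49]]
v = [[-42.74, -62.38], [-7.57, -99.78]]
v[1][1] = -99.78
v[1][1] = -99.78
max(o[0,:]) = -4.52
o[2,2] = -27.27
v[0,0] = -42.74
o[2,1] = -1.49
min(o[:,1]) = -50.7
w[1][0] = -87.69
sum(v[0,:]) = -105.12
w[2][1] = -75.15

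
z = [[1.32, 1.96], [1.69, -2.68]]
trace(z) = -1.36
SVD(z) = [[-0.45, 0.89], [0.89, 0.45]] @ diag([3.400783927377554, 2.0142414649913496]) @ [[0.27, -0.96], [0.96, 0.27]]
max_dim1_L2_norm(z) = 3.17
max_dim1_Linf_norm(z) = 2.68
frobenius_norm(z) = 3.95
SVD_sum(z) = [[-0.41, 1.48], [0.82, -2.92]] + [[1.73, 0.48], [0.87, 0.24]]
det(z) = -6.85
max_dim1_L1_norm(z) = 4.37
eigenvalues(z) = [2.02, -3.38]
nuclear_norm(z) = 5.42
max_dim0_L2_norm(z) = 3.32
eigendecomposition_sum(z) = [[1.76, 0.73], [0.63, 0.26]] + [[-0.44, 1.23], [1.06, -2.94]]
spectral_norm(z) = 3.40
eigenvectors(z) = [[0.94, -0.38], [0.34, 0.92]]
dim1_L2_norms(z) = [2.36, 3.17]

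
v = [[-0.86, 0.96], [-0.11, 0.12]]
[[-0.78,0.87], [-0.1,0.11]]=v @ [[0.87, -0.03], [-0.03, 0.88]]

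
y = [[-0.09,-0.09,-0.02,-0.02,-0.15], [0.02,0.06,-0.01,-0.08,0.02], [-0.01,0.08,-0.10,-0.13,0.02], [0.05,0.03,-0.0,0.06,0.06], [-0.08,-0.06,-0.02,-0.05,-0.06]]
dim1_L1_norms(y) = [0.37, 0.19, 0.34, 0.2, 0.27]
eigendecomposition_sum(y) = [[(-0.06-0.05j), (-0.05+0.02j), -0.01-0.11j, (-0.04-0.09j), -0.07-0.04j], [(0.02+0.02j), (0.02-0j), -0.01+0.04j, (0.01+0.04j), (0.02+0.02j)], [0.06j, (0.03+0.01j), -0.05+0.06j, -0.03+0.07j, 0.02+0.06j], [(0.02+0.02j), (0.02-0.01j), 0.00+0.04j, (0.01+0.04j), 0.03+0.02j], [-0.03-0.02j, (-0.02+0.01j), (-0.01-0.06j), -0.03-0.05j, -0.04-0.02j]] + [[-0.06+0.05j,-0.05-0.02j,-0.01+0.11j,(-0.04+0.09j),(-0.07+0.04j)], [0.02-0.02j,0.02+0.00j,(-0.01-0.04j),(0.01-0.04j),0.02-0.02j], [0.00-0.06j,(0.03-0.01j),(-0.05-0.06j),(-0.03-0.07j),0.02-0.06j], [0.02-0.02j,0.02+0.01j,0.00-0.04j,0.01-0.04j,(0.03-0.02j)], [(-0.03+0.02j),(-0.02-0.01j),(-0.01+0.06j),(-0.03+0.05j),(-0.04+0.02j)]] + [[-0j, 0.00-0.00j, -0.00-0.00j, -0j, 0.00-0.00j], [-0.00+0.00j, -0.00+0.00j, 0j, (-0+0j), -0.00+0.00j], [-0.00+0.00j, -0.00+0.00j, 0.00+0.00j, -0.00+0.00j, (-0+0j)], [-0.00+0.00j, (-0+0j), 0.00+0.00j, (-0+0j), (-0+0j)], [-0j, -0j, -0.00-0.00j, 0.00-0.00j, 0.00-0.00j]] + [[(0.01-0j), (-0.01+0j), (-0-0j), 0.04-0.00j, (0.01-0j)], [(-0.02+0j), 0.02-0.00j, 0j, (-0.09+0j), -0.02+0.00j], [-0.01+0.00j, 0.02-0.00j, 0.00+0.00j, (-0.07+0j), (-0.02+0j)], [0.01-0.00j, -0.01+0.00j, (-0-0j), 0.03-0.00j, (0.01-0j)], [-0j, -0.00+0.00j, (-0-0j), (0.01-0j), 0.00-0.00j]] + [[(0.02+0j),0.01+0.00j,(-0+0j),0.01-0.00j,-0.02+0.00j], [0.00+0.00j,0j,(-0+0j),0.00-0.00j,-0.00+0.00j], [(-0-0j),-0.00-0.00j,-0j,-0.00+0.00j,-0j], [0.00+0.00j,0j,-0.00+0.00j,-0j,-0.00+0.00j], [(-0.02-0j),-0.01-0.00j,0.00-0.00j,-0.01+0.00j,(0.02-0j)]]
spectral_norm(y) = 0.25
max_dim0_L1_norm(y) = 0.34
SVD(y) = [[-0.78, 0.01, 0.19, -0.57, 0.17], [0.17, 0.42, -0.66, -0.29, 0.52], [0.11, 0.86, 0.46, -0.02, -0.17], [0.35, -0.21, 0.56, -0.08, 0.72], [-0.47, 0.18, -0.04, 0.76, 0.4]] @ diag([0.2525939216733566, 0.2087305846490534, 0.04940770827189072, 0.038555313621370234, 0.0004689569448008591]) @ [[0.51,0.51,0.05,0.13,0.68], [-0.12,0.37,-0.45,-0.8,0.00], [-0.09,-0.02,-0.86,0.49,0.05], [-0.51,-0.43,0.03,-0.13,0.73], [0.68,-0.65,-0.21,-0.28,0.05]]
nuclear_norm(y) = 0.55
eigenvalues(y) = [(-0.12+0.03j), (-0.12-0.03j), (-0+0j), (0.07+0j), (0.04+0j)]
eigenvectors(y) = [[(-0.69+0j), (-0.69-0j), 0.68+0.00j, (0.34+0j), 0.69+0.00j], [(0.25+0.06j), (0.25-0.06j), (-0.65+0j), (-0.72+0j), (0.18+0j)], [(0.35+0.35j), (0.35-0.35j), (-0.2+0j), (-0.54+0j), -0.10+0.00j], [(0.27+0.02j), 0.27-0.02j, (-0.29+0j), 0.25+0.00j, 0.06+0.00j], [-0.36+0.04j, (-0.36-0.04j), (0.05+0j), 0.11+0.00j, (-0.69+0j)]]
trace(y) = -0.13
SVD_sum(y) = [[-0.1, -0.10, -0.01, -0.03, -0.13], [0.02, 0.02, 0.00, 0.01, 0.03], [0.01, 0.01, 0.0, 0.0, 0.02], [0.05, 0.05, 0.0, 0.01, 0.06], [-0.06, -0.06, -0.01, -0.02, -0.08]] + [[-0.00, 0.00, -0.00, -0.00, 0.00], [-0.01, 0.03, -0.04, -0.07, 0.00], [-0.02, 0.07, -0.08, -0.14, 0.0], [0.01, -0.02, 0.02, 0.03, -0.00], [-0.0, 0.01, -0.02, -0.03, 0.0]] + [[-0.0, -0.00, -0.01, 0.0, 0.00],[0.0, 0.0, 0.03, -0.02, -0.0],[-0.0, -0.00, -0.02, 0.01, 0.00],[-0.0, -0.00, -0.02, 0.01, 0.00],[0.00, 0.00, 0.00, -0.0, -0.0]] + [[0.01, 0.01, -0.00, 0.0, -0.02], [0.01, 0.0, -0.0, 0.0, -0.01], [0.0, 0.00, -0.00, 0.0, -0.00], [0.00, 0.0, -0.00, 0.00, -0.0], [-0.02, -0.01, 0.00, -0.0, 0.02]] + [[0.0, -0.0, -0.00, -0.00, 0.0], [0.00, -0.0, -0.0, -0.00, 0.00], [-0.00, 0.00, 0.00, 0.0, -0.00], [0.0, -0.00, -0.0, -0.00, 0.00], [0.00, -0.0, -0.0, -0.0, 0.0]]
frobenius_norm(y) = 0.33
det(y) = -0.00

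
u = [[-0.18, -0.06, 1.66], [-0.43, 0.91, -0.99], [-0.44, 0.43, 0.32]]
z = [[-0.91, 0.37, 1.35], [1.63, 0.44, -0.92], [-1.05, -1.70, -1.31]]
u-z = [[0.73, -0.43, 0.31], [-2.06, 0.47, -0.07], [0.61, 2.13, 1.63]]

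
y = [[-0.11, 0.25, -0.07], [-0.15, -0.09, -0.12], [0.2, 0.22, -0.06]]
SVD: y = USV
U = [[0.51, 0.79, -0.34], [-0.36, 0.55, 0.76], [0.78, -0.26, 0.56]]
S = [0.37, 0.26, 0.11]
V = [[0.42, 0.90, -0.11], [-0.85, 0.35, -0.4], [0.33, -0.26, -0.91]]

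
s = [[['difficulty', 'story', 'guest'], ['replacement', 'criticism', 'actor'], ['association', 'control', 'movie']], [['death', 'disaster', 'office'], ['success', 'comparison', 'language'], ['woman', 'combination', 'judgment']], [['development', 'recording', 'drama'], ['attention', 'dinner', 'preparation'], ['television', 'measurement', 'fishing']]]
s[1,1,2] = 'language'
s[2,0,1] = 'recording'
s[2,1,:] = ['attention', 'dinner', 'preparation']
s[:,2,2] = ['movie', 'judgment', 'fishing']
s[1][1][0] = 'success'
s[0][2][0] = 'association'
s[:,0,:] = [['difficulty', 'story', 'guest'], ['death', 'disaster', 'office'], ['development', 'recording', 'drama']]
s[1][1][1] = 'comparison'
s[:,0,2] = ['guest', 'office', 'drama']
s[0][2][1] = 'control'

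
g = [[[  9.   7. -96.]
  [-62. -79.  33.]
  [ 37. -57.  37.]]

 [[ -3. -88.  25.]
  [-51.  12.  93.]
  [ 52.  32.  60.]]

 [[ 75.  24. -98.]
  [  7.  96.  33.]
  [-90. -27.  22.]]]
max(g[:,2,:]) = 60.0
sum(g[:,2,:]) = 66.0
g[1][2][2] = 60.0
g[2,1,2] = 33.0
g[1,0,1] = -88.0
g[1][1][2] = 93.0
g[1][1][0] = -51.0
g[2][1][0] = 7.0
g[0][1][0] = -62.0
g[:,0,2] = [-96.0, 25.0, -98.0]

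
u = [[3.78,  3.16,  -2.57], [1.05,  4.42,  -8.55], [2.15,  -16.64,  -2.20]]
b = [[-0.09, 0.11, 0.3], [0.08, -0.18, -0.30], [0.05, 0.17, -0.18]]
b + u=[[3.69, 3.27, -2.27], [1.13, 4.24, -8.85], [2.20, -16.47, -2.38]]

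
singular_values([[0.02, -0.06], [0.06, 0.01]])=[0.07, 0.06]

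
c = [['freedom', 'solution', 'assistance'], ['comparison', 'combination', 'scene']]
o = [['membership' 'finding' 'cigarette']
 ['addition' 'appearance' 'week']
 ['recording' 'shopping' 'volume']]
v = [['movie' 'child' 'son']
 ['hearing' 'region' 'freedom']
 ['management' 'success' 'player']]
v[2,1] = 'success'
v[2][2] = 'player'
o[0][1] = 'finding'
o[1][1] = 'appearance'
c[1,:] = ['comparison', 'combination', 'scene']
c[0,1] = 'solution'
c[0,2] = 'assistance'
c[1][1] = 'combination'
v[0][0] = 'movie'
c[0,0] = 'freedom'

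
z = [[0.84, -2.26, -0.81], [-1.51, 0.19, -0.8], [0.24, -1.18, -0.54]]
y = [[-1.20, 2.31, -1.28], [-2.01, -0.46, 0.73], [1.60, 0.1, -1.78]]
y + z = [[-0.36, 0.05, -2.09], [-3.52, -0.27, -0.07], [1.84, -1.08, -2.32]]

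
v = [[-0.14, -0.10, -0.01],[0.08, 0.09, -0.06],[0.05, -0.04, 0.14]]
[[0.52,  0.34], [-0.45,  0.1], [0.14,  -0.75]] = v@[[-3.17, -3.66],[-0.96, 2.08],[1.86, -3.49]]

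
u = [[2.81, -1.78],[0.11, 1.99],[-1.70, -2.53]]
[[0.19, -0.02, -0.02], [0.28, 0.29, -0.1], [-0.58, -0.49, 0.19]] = u @ [[0.15, 0.08, -0.04], [0.13, 0.14, -0.05]]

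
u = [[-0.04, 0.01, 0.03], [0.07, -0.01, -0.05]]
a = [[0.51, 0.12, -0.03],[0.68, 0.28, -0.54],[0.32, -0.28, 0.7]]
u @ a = [[-0.0, -0.01, 0.02],[0.01, 0.02, -0.03]]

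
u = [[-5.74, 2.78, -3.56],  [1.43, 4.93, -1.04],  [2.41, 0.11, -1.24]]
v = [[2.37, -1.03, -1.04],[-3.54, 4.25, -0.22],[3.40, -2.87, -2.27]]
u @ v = [[-35.55,27.94,13.44], [-17.60,22.46,-0.21], [1.11,1.54,0.28]]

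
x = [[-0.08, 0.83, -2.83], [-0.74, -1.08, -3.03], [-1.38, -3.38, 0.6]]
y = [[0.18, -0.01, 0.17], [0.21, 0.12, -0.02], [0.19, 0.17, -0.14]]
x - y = [[-0.26,0.84,-3.00], [-0.95,-1.20,-3.01], [-1.57,-3.55,0.74]]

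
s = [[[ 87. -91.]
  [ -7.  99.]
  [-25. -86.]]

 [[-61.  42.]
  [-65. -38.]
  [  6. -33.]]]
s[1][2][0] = 6.0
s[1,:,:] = [[-61.0, 42.0], [-65.0, -38.0], [6.0, -33.0]]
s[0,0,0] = 87.0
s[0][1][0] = -7.0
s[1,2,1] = -33.0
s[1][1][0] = -65.0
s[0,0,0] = 87.0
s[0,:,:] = [[87.0, -91.0], [-7.0, 99.0], [-25.0, -86.0]]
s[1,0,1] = 42.0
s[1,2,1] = -33.0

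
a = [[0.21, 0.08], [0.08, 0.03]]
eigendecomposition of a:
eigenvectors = [[0.93, -0.36], [0.36, 0.93]]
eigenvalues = [0.24, -0.0]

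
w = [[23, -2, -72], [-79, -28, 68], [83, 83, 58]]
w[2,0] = 83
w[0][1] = -2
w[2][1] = 83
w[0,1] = -2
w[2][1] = 83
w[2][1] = 83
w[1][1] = -28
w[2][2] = 58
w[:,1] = [-2, -28, 83]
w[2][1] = 83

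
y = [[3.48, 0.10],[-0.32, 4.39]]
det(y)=15.309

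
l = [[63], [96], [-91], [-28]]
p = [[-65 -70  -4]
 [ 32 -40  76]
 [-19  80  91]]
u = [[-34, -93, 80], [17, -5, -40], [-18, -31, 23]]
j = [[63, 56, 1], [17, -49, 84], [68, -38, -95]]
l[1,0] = 96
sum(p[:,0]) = -52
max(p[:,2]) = 91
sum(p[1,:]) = 68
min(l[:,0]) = -91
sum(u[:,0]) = -35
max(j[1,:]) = 84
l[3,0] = -28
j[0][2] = 1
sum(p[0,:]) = -139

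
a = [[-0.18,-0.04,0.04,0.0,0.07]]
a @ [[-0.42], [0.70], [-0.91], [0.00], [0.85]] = [[0.07]]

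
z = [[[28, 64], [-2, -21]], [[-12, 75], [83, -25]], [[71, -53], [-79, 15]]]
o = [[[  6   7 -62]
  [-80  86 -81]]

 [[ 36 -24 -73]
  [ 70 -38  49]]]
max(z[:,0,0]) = 71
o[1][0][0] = 36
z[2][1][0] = -79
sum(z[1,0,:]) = 63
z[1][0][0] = -12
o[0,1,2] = -81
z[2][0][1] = -53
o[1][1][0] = 70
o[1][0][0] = 36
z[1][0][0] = -12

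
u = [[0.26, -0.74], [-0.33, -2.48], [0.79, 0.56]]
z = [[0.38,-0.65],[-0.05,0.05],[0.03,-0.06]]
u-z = [[-0.12,-0.09],[-0.28,-2.53],[0.76,0.62]]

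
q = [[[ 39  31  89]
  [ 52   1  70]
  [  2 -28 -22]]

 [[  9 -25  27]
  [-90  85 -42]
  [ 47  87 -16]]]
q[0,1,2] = 70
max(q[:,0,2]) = 89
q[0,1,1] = 1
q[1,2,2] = -16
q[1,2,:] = [47, 87, -16]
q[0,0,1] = 31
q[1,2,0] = 47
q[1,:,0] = [9, -90, 47]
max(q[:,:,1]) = 87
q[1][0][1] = -25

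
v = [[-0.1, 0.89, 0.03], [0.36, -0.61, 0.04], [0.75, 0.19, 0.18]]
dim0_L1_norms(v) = [1.21, 1.69, 0.25]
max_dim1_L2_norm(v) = 0.9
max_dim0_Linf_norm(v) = 0.89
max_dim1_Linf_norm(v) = 0.89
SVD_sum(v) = [[-0.26, 0.84, -0.01], [0.2, -0.66, 0.0], [0.01, -0.04, 0.0]] + [[0.16,0.05,0.04], [0.16,0.05,0.04], [0.74,0.23,0.18]] + [[0.0, 0.00, -0.00], [0.0, 0.0, -0.00], [-0.00, -0.0, 0.0]]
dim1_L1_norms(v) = [1.02, 1.01, 1.12]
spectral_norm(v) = 1.12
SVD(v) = [[-0.79,0.2,0.58], [0.62,0.21,0.76], [0.03,0.96,-0.29]] @ diag([1.1183233692020969, 0.8286367969852807, 0.0037283479511718096]) @ [[0.29, -0.96, 0.01], [0.93, 0.29, 0.23], [0.22, 0.06, -0.97]]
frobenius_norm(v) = 1.39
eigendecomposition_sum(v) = [[0.18, 0.17, 0.05],[0.09, 0.08, 0.02],[0.62, 0.56, 0.17]] + [[0.00, 0.0, -0.0], [0.0, 0.00, -0.00], [-0.01, -0.01, 0.01]] + [[-0.28,0.72,-0.02], [0.27,-0.69,0.02], [0.14,-0.36,0.01]]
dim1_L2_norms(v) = [0.9, 0.71, 0.79]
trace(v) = -0.53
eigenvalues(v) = [0.43, 0.01, -0.97]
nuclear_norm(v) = 1.95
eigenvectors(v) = [[0.28, 0.21, 0.68], [0.13, 0.06, -0.65], [0.95, -0.98, -0.34]]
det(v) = -0.00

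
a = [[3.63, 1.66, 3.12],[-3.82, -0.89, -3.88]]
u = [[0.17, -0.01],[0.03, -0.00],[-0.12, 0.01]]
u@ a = [[0.66, 0.29, 0.57], [0.11, 0.05, 0.09], [-0.47, -0.21, -0.41]]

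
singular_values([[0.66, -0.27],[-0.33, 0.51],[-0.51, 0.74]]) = [1.25, 0.34]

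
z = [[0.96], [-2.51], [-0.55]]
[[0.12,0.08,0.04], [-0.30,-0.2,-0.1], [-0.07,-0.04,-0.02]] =z @ [[0.12, 0.08, 0.04]]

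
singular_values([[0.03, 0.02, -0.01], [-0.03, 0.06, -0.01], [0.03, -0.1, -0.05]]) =[0.13, 0.04, 0.03]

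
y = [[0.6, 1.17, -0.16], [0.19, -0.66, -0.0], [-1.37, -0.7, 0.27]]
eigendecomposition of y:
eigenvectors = [[-0.47, -0.17, -0.62], [-0.05, -0.05, 0.71], [0.88, -0.98, -0.32]]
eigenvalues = [1.03, 0.0, -0.83]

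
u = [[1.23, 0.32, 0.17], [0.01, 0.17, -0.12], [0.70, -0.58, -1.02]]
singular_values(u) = [1.51, 1.11, 0.2]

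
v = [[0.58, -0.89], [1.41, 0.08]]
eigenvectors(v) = [[(0.14+0.61j), (0.14-0.61j)], [0.78+0.00j, 0.78-0.00j]]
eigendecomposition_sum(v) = [[(0.29+0.51j), -0.44+0.13j], [(0.7-0.21j), (0.04+0.58j)]] + [[0.29-0.51j, -0.44-0.13j], [(0.7+0.21j), (0.04-0.58j)]]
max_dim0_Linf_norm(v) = 1.41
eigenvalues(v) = [(0.33+1.09j), (0.33-1.09j)]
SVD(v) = [[-0.50, -0.87], [-0.87, 0.50]] @ diag([1.5571050764524312, 0.835717524577574]) @ [[-0.97, 0.24], [0.24, 0.97]]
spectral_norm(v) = 1.56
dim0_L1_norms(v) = [1.99, 0.97]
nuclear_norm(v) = 2.39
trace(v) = 0.66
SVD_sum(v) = [[0.75,-0.19],[1.31,-0.32]] + [[-0.17,-0.70], [0.1,0.4]]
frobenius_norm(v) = 1.77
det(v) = 1.30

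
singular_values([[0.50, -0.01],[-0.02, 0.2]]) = [0.5, 0.2]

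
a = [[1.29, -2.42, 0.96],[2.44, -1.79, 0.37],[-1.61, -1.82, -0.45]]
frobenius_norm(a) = 4.88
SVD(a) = [[-0.69, 0.19, -0.7],[-0.72, -0.27, 0.64],[-0.07, 0.94, 0.32]] @ diag([4.094021380563895, 2.5935368819592, 0.5968713239912311]) @ [[-0.62,0.75,-0.22],[-0.75,-0.65,-0.13],[0.24,-0.08,-0.97]]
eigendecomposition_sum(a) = [[0.66+1.19j,-1.23+0.08j,0.47+0.02j], [1.08+0.33j,-0.69+0.76j,(0.29-0.26j)], [(-1.21+0.98j),-0.33-1.38j,(0.07+0.53j)]] + [[0.66-1.19j, (-1.23-0.08j), (0.47-0.02j)], [(1.08-0.33j), (-0.69-0.76j), 0.29+0.26j], [-1.21-0.98j, (-0.33+1.38j), 0.07-0.53j]] + [[-0.03-0.00j, 0.05-0.00j, 0.02+0.00j],[(0.29+0j), (-0.41+0j), -0.21-0.00j],[0.80+0.00j, (-1.15+0j), (-0.59-0j)]]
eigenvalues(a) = [(0.04+2.47j), (0.04-2.47j), (-1.03+0j)]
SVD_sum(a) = [[1.76, -2.13, 0.62], [1.82, -2.22, 0.65], [0.17, -0.21, 0.06]] + [[-0.37, -0.32, -0.06], [0.52, 0.46, 0.09], [-1.83, -1.60, -0.32]] + [[-0.1, 0.03, 0.4], [0.09, -0.03, -0.37], [0.05, -0.02, -0.19]]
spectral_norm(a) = 4.09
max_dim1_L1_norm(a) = 4.67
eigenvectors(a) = [[-0.10+0.57j,-0.10-0.57j,-0.04+0.00j], [(0.27+0.4j),0.27-0.40j,0.34+0.00j], [-0.66+0.00j,(-0.66-0j),(0.94+0j)]]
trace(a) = -0.95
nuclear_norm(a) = 7.28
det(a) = -6.34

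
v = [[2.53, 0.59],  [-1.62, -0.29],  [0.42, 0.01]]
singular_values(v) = [3.1, 0.11]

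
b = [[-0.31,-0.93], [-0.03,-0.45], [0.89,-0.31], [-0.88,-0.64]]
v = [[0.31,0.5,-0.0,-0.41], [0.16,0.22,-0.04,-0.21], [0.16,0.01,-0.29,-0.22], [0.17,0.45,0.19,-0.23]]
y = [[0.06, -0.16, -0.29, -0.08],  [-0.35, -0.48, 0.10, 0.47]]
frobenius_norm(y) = 0.84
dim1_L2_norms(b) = [0.98, 0.45, 0.94, 1.09]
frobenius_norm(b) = 1.80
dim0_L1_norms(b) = [2.11, 2.33]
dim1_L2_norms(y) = [0.35, 0.76]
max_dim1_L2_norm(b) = 1.09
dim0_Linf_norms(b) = [0.89, 0.93]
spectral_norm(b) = 1.49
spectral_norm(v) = 0.97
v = b @ y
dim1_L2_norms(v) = [0.72, 0.35, 0.4, 0.57]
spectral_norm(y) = 0.76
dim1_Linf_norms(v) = [0.5, 0.22, 0.29, 0.45]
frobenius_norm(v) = 1.05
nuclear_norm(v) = 1.39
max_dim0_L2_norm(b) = 1.29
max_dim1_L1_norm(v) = 1.22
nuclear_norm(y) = 1.11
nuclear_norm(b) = 2.50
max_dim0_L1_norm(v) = 1.18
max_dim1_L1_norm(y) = 1.4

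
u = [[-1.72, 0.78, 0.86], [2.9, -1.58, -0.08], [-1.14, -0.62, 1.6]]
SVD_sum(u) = [[-1.83, 0.76, 0.50], [2.86, -1.2, -0.79], [-1.06, 0.44, 0.29]] + [[-0.01, -0.16, 0.22], [-0.02, -0.47, 0.64], [-0.04, -0.99, 1.36]] + [[0.11, 0.18, 0.13], [0.05, 0.09, 0.07], [-0.04, -0.07, -0.05]]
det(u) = -2.21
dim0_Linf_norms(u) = [2.9, 1.58, 1.6]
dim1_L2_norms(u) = [2.08, 3.3, 2.06]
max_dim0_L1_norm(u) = 5.76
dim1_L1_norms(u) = [3.36, 4.56, 3.36]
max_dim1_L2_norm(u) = 3.3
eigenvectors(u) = [[0.48+0.00j, (0.38-0.14j), (0.38+0.14j)], [(-0.88+0j), (0.4-0.25j), 0.40+0.25j], [(-0+0j), (0.78+0j), 0.78-0.00j]]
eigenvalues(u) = [(-3.16+0j), (0.73+0.41j), (0.73-0.41j)]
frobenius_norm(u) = 4.41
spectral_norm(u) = 3.98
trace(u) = -1.70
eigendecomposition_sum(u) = [[(-1.54+0j), (0.88-0j), (0.29-0j)], [2.83-0.00j, (-1.62+0j), -0.54+0.00j], [0.00-0.00j, (-0+0j), -0.00+0.00j]] + [[-0.09+0.59j, (-0.05+0.32j), (0.28-0.42j)], [(0.03+0.7j), (0.02+0.38j), (0.23-0.55j)], [-0.57+1.01j, -0.31+0.55j, (0.8-0.56j)]] + [[-0.09-0.59j, (-0.05-0.32j), 0.28+0.42j], [(0.03-0.7j), (0.02-0.38j), (0.23+0.55j)], [-0.57-1.01j, (-0.31-0.55j), (0.8+0.56j)]]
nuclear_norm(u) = 6.16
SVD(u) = [[-0.51, 0.15, 0.85], [0.81, 0.42, 0.42], [-0.30, 0.89, -0.34]] @ diag([3.978238025843573, 1.884116828325822, 0.2948321335127486]) @ [[0.89, -0.37, -0.25], [-0.02, -0.59, 0.81], [0.45, 0.72, 0.53]]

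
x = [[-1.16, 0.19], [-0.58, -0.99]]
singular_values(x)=[1.35, 0.93]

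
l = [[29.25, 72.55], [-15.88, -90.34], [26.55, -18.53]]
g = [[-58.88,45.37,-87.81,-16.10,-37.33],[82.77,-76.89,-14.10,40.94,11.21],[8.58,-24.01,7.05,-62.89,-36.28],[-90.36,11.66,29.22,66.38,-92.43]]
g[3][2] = 29.22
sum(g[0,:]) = -154.75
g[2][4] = -36.28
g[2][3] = -62.89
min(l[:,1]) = -90.34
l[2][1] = -18.53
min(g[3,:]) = -92.43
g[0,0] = -58.88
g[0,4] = -37.33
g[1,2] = -14.1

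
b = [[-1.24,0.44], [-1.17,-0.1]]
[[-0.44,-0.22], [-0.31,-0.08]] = b @ [[0.28, 0.09], [-0.2, -0.25]]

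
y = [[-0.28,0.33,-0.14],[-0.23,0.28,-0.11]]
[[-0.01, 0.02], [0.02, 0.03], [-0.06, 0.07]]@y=[[-0.00, 0.0, -0.00], [-0.01, 0.02, -0.01], [0.0, -0.00, 0.0]]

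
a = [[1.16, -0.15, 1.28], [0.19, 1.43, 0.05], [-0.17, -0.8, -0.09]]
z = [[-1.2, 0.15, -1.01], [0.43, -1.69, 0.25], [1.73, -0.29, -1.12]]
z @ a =[[-1.19, 1.2, -1.44],[0.14, -2.68, 0.44],[2.14, 0.22, 2.30]]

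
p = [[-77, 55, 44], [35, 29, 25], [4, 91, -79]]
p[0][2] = 44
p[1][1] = 29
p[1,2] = 25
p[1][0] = 35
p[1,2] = 25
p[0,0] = -77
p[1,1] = 29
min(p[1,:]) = 25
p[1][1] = 29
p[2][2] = -79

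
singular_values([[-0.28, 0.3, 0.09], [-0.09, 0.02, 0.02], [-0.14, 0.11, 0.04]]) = [0.46, 0.06, 0.0]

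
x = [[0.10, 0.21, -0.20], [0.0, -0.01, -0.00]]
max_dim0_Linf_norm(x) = 0.21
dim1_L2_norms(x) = [0.31, 0.01]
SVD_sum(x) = [[0.1, 0.21, -0.20], [-0.00, -0.0, 0.0]] + [[0.00,-0.0,-0.0], [0.00,-0.01,-0.0]]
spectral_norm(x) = 0.31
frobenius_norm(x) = 0.31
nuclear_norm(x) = 0.31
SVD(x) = [[-1.0,0.02], [0.02,1.0]] @ diag([0.3068336544481225, 0.007287557753472737]) @ [[-0.33,-0.68,0.65],[0.31,-0.73,-0.61]]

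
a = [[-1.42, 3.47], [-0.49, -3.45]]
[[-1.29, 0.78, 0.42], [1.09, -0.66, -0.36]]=a @ [[0.10,  -0.06,  -0.03],  [-0.33,  0.20,  0.11]]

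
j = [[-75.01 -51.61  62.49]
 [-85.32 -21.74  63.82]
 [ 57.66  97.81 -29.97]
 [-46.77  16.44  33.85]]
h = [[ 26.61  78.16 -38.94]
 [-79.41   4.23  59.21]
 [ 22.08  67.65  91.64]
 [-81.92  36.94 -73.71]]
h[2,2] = 91.64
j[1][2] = 63.82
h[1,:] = [-79.41, 4.23, 59.21]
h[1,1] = 4.23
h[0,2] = -38.94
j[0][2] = 62.49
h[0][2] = -38.94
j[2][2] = -29.97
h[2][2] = 91.64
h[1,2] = 59.21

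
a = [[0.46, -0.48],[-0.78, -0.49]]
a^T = [[0.46, -0.78], [-0.48, -0.49]]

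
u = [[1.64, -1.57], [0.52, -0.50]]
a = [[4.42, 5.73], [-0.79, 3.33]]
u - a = [[-2.78, -7.30], [1.31, -3.83]]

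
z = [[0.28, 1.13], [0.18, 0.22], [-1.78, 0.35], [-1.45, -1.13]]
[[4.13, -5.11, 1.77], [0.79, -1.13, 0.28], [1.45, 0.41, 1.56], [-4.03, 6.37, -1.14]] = z@ [[-0.09, -1.07, -0.54], [3.68, -4.26, 1.70]]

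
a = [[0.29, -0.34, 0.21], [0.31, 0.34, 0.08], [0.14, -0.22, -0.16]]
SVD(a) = [[-0.83, -0.42, -0.37],[0.37, -0.91, 0.22],[-0.43, 0.04, 0.9]] @ diag([0.5384576814582341, 0.46488520475196515, 0.2223624781327687]) @ [[-0.35, 0.93, -0.14],  [-0.85, -0.37, -0.36],  [0.39, 0.0, -0.92]]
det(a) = -0.06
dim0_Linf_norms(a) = [0.31, 0.34, 0.21]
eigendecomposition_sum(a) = [[(0.16+0.15j), -0.18+0.19j, (0.07+0.04j)], [(0.15-0.14j), (0.17+0.18j), (0.05-0.06j)], [0.03+0.08j, -0.09+0.04j, 0.02+0.03j]] + [[(0.16-0.15j), -0.18-0.19j, (0.07-0.04j)],[0.15+0.14j, (0.17-0.18j), 0.05+0.06j],[(0.03-0.08j), (-0.09-0.04j), (0.02-0.03j)]] + [[(-0.03-0j), (0.01-0j), (0.07-0j)], [0.00+0.00j, (-0+0j), (-0.01+0j)], [0.07+0.00j, (-0.03+0j), (-0.2+0j)]]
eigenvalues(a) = [(0.35+0.36j), (0.35-0.36j), (-0.22+0j)]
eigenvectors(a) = [[(0.7+0j), (0.7-0j), -0.34+0.00j],[(0.04-0.66j), 0.04+0.66j, (0.06+0j)],[(0.25+0.11j), 0.25-0.11j, (0.94+0j)]]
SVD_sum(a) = [[0.15, -0.41, 0.06], [-0.07, 0.18, -0.03], [0.08, -0.21, 0.03]] + [[0.17, 0.07, 0.07], [0.36, 0.16, 0.15], [-0.02, -0.01, -0.01]] + [[-0.03, -0.0, 0.08],[0.02, 0.00, -0.04],[0.08, 0.0, -0.19]]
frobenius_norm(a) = 0.75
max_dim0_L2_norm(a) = 0.53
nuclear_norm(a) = 1.23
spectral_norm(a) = 0.54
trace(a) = 0.47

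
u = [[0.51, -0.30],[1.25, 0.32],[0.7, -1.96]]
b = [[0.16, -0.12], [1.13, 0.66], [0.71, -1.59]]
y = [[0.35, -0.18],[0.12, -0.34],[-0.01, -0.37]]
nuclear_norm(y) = 0.87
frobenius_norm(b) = 2.19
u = y + b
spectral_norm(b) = 1.76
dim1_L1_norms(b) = [0.28, 1.79, 2.3]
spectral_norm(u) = 2.14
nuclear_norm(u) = 3.47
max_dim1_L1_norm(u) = 2.66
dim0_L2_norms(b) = [1.34, 1.73]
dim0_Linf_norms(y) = [0.35, 0.37]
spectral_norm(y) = 0.58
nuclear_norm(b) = 3.06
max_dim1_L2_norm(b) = 1.74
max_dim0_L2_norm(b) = 1.73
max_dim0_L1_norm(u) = 2.58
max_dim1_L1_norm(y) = 0.53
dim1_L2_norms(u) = [0.59, 1.29, 2.08]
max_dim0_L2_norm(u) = 2.01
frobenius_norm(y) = 0.65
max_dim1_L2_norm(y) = 0.39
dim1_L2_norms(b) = [0.2, 1.31, 1.74]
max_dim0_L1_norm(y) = 0.89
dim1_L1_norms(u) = [0.81, 1.57, 2.66]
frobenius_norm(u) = 2.52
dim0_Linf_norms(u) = [1.25, 1.96]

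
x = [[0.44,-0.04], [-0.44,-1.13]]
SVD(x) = [[-0.11, 0.99], [0.99, 0.11]] @ diag([1.2196478301973632, 0.4220890549337468]) @ [[-0.40, -0.92], [0.92, -0.4]]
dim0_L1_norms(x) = [0.88, 1.17]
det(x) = -0.51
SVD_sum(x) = [[0.06,0.13],[-0.48,-1.11]] + [[0.38, -0.17], [0.04, -0.02]]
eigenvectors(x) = [[0.96, 0.03], [-0.27, 1.0]]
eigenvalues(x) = [0.45, -1.14]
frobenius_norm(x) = 1.29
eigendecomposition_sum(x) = [[0.45, -0.01], [-0.12, 0.00]] + [[-0.01, -0.03],[-0.32, -1.13]]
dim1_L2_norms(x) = [0.44, 1.21]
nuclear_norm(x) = 1.64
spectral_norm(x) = 1.22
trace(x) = -0.69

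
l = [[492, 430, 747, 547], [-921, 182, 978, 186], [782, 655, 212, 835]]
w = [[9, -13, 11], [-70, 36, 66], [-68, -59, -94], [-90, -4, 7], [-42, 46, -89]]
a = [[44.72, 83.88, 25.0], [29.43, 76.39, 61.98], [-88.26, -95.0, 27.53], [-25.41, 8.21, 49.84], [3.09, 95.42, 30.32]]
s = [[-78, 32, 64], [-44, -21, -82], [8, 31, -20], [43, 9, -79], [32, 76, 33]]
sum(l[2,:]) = 2484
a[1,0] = 29.43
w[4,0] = -42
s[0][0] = -78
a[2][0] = -88.26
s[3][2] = -79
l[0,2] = 747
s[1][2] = -82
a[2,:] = [-88.26, -95.0, 27.53]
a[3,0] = -25.41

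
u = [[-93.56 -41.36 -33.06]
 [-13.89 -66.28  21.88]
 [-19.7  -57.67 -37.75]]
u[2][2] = -37.75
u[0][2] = -33.06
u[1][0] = -13.89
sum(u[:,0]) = -127.15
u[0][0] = -93.56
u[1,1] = -66.28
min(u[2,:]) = -57.67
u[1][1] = -66.28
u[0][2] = -33.06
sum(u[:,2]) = -48.93000000000001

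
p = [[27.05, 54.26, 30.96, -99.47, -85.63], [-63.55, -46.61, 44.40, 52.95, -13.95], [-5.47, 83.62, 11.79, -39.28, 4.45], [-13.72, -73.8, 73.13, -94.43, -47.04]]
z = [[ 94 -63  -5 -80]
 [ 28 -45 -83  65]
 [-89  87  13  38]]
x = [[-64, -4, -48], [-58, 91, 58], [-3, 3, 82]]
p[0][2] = 30.96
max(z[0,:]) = 94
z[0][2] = -5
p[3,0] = -13.72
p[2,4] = 4.45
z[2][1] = 87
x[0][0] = -64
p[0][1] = 54.26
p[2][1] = 83.62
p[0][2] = 30.96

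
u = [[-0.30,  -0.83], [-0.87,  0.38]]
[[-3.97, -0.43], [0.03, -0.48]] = u@[[1.77,0.67], [4.14,0.28]]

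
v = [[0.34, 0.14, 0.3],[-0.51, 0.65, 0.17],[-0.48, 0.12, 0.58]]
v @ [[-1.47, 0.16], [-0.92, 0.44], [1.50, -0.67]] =[[-0.18, -0.08], [0.41, 0.09], [1.47, -0.41]]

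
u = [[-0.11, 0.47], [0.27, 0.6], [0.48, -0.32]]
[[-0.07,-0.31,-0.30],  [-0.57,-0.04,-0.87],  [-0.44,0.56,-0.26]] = u @[[-1.19, 0.87, -1.16], [-0.42, -0.46, -0.92]]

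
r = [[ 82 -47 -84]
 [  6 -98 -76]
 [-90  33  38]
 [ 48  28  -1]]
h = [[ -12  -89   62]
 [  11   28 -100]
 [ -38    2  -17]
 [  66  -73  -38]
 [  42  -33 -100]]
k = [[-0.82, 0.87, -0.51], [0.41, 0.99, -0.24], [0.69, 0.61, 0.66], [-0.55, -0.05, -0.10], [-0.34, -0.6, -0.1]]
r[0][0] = 82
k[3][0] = -0.554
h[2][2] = -17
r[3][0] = 48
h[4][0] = 42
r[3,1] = 28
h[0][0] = -12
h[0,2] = 62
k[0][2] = -0.511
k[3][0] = -0.554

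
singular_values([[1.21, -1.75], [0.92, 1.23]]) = [2.22, 1.39]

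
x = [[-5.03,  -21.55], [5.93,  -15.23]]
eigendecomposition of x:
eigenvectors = [[(-0.89+0j), -0.89-0.00j], [-0.21+0.41j, (-0.21-0.41j)]]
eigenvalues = [(-10.13+10.09j), (-10.13-10.09j)]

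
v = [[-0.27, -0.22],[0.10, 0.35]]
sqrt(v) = [[(-0.04+0.52j), -0.23+0.19j], [(0.1-0.09j), (0.6-0.03j)]]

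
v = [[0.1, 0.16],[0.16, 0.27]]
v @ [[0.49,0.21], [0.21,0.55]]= [[0.08,  0.11], [0.14,  0.18]]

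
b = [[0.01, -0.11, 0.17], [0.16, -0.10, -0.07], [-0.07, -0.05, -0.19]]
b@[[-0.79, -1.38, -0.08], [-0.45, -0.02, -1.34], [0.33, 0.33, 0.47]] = [[0.10, 0.04, 0.23], [-0.10, -0.24, 0.09], [0.02, 0.03, -0.02]]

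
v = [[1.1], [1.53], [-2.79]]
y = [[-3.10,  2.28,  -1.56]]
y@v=[[4.43]]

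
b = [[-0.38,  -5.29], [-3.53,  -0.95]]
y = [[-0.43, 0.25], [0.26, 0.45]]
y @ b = [[-0.72, 2.04], [-1.69, -1.80]]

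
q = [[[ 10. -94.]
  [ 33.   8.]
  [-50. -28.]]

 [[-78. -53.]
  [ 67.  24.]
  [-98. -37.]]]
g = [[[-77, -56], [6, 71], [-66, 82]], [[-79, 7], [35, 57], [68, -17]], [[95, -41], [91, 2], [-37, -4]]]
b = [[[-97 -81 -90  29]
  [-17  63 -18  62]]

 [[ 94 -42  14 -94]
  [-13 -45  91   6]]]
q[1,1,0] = 67.0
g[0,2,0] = -66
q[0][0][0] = 10.0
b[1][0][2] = 14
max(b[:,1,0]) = -13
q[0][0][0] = 10.0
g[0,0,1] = -56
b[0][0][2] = -90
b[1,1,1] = -45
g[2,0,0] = 95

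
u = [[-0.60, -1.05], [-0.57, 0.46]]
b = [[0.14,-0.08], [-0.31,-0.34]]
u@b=[[0.24, 0.4], [-0.22, -0.11]]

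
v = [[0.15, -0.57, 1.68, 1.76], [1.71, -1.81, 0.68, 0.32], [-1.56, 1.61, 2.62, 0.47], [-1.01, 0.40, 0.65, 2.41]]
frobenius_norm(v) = 5.71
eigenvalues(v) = [-0.5, -0.1, 2.28, 1.68]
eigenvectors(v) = [[0.61,0.69,-0.61,0.67], [0.77,0.70,-0.38,0.41], [-0.11,-0.05,-0.66,0.11], [0.13,0.18,-0.22,0.61]]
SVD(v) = [[0.40,-0.57,-0.03,0.72], [-0.18,-0.75,-0.37,-0.51], [0.73,0.27,-0.58,-0.22], [0.52,-0.20,0.72,-0.41]] @ diag([4.335973201312922, 3.1643274102040775, 1.9340169167485037, 0.006855965135931334]) @ [[-0.44,0.34,0.65,0.52],  [-0.5,0.65,-0.28,-0.5],  [-0.24,0.02,-0.71,0.67],  [-0.7,-0.68,0.03,-0.19]]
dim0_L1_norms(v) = [4.43, 4.39, 5.63, 4.96]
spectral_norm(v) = 4.34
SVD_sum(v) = [[-0.77, 0.59, 1.13, 0.90], [0.34, -0.26, -0.49, -0.4], [-1.4, 1.08, 2.06, 1.65], [-0.99, 0.77, 1.46, 1.17]] + [[0.90, -1.16, 0.5, 0.9],  [1.2, -1.54, 0.67, 1.19],  [-0.43, 0.55, -0.24, -0.43],  [0.31, -0.40, 0.17, 0.31]] + [[0.02,-0.0,0.05,-0.04],[0.17,-0.02,0.51,-0.48],[0.27,-0.03,0.8,-0.75],[-0.34,0.03,-0.99,0.93]] + [[-0.00, -0.0, 0.00, -0.0], [0.00, 0.00, -0.0, 0.0], [0.00, 0.0, -0.00, 0.00], [0.0, 0.00, -0.0, 0.00]]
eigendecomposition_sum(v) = [[2.99,  -2.64,  -0.74,  -1.4], [3.77,  -3.32,  -0.94,  -1.76], [-0.55,  0.48,  0.14,  0.26], [0.64,  -0.57,  -0.16,  -0.30]] + [[-0.78, 0.58, 0.23, 0.43], [-0.79, 0.59, 0.24, 0.43], [0.06, -0.04, -0.02, -0.03], [-0.20, 0.15, 0.06, 0.11]] + [[-0.78, 0.99, 2.31, -0.24], [-0.49, 0.63, 1.45, -0.15], [-0.85, 1.09, 2.52, -0.26], [-0.29, 0.37, 0.86, -0.09]] + [[-1.28, 0.5, -0.12, 2.97],  [-0.78, 0.3, -0.07, 1.80],  [-0.22, 0.08, -0.02, 0.51],  [-1.16, 0.45, -0.11, 2.69]]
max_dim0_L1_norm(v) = 5.63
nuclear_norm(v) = 9.44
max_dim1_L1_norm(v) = 6.26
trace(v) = 3.37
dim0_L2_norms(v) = [2.53, 2.52, 3.25, 3.04]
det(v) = 0.18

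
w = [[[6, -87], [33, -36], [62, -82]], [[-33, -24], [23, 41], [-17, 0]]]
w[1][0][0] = -33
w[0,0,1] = -87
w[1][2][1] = 0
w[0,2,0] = 62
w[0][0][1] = -87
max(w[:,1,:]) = 41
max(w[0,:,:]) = 62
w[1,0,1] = -24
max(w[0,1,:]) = 33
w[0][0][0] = 6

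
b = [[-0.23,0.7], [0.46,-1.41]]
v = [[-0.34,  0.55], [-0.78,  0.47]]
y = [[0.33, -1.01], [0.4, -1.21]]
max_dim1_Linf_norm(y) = 1.21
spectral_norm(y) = 1.66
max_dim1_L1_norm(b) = 1.87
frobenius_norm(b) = 1.66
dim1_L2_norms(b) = [0.74, 1.48]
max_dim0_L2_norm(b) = 1.57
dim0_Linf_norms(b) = [0.46, 1.41]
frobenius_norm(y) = 1.66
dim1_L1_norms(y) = [1.34, 1.61]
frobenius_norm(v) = 1.12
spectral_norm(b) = 1.66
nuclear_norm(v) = 1.34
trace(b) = -1.64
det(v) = 0.27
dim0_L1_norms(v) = [1.12, 1.02]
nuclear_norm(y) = 1.66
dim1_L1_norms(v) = [0.89, 1.25]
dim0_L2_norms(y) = [0.52, 1.58]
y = v @ b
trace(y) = -0.88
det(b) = 0.00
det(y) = 0.00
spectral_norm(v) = 1.09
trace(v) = 0.13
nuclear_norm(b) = 1.66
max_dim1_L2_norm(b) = 1.48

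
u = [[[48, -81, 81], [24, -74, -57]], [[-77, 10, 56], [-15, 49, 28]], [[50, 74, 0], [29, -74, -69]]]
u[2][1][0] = 29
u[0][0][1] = -81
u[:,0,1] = [-81, 10, 74]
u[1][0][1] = 10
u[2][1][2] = -69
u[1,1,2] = 28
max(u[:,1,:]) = 49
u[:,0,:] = [[48, -81, 81], [-77, 10, 56], [50, 74, 0]]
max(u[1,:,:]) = 56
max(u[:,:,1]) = 74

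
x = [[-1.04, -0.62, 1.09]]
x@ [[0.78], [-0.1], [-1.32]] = [[-2.19]]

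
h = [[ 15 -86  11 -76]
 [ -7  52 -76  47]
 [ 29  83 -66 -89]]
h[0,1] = -86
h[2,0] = 29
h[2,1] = 83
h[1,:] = [-7, 52, -76, 47]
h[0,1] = -86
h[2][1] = 83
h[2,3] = -89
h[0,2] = 11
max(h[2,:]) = 83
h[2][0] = 29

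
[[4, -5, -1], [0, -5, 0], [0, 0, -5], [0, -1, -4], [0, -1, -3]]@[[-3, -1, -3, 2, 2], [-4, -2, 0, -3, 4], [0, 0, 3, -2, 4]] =[[8, 6, -15, 25, -16], [20, 10, 0, 15, -20], [0, 0, -15, 10, -20], [4, 2, -12, 11, -20], [4, 2, -9, 9, -16]]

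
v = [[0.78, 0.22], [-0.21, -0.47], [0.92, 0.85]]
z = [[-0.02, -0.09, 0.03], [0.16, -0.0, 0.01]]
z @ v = [[0.03,0.06], [0.13,0.04]]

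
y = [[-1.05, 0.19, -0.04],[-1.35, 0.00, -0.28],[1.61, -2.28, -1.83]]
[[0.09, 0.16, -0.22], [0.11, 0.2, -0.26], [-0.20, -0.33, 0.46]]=y@[[-0.08, -0.14, 0.19], [0.04, 0.07, -0.09], [-0.01, -0.03, 0.03]]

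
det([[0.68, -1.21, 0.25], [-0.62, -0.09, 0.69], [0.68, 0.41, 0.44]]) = -1.165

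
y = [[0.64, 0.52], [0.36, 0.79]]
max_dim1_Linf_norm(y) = 0.79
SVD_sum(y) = [[0.48, 0.64], [0.51, 0.68]] + [[0.16, -0.12],[-0.15, 0.11]]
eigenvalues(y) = [0.28, 1.15]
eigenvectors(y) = [[-0.82, -0.71], [0.57, -0.70]]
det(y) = 0.32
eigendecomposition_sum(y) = [[0.16, -0.16], [-0.11, 0.11]] + [[0.48,0.68], [0.47,0.68]]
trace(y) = 1.43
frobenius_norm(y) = 1.20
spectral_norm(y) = 1.17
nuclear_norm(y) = 1.44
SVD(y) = [[-0.69, -0.73], [-0.73, 0.69]] @ diag([1.165807882386397, 0.27311532612752487]) @ [[-0.60, -0.80],  [-0.80, 0.60]]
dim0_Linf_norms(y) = [0.64, 0.79]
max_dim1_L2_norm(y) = 0.87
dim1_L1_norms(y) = [1.16, 1.15]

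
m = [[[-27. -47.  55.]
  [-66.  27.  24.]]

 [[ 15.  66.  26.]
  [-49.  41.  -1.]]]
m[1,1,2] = -1.0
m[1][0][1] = 66.0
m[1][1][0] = -49.0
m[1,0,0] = 15.0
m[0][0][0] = -27.0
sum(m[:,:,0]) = -127.0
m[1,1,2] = -1.0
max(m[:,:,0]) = 15.0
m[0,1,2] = 24.0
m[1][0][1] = 66.0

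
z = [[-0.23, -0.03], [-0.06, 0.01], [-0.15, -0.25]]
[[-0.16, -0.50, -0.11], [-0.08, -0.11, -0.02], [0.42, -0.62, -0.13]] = z@ [[1.00, 2.03, 0.46],  [-2.28, 1.26, 0.26]]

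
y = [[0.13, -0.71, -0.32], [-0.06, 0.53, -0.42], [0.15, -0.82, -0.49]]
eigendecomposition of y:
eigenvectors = [[-0.49, 0.99, 0.56], [0.72, 0.15, 0.29], [-0.49, 0.05, 0.78]]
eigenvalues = [0.86, 0.01, -0.69]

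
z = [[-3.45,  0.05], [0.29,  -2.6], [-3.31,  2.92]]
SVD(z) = [[-0.52,-0.69], [0.31,-0.7], [-0.8,0.17]] @ diag([5.511592357406757, 2.8024899082379293]) @ [[0.82,  -0.57],  [0.57,  0.82]]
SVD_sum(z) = [[-2.33,  1.64],[1.42,  -0.99],[-3.59,  2.52]] + [[-1.12, -1.59], [-1.13, -1.61], [0.28, 0.40]]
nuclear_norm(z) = 8.31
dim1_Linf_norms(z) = [3.45, 2.6, 3.31]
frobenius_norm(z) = 6.18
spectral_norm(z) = 5.51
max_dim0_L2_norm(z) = 4.79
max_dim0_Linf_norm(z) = 3.45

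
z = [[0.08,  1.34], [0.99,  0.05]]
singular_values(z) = [1.35, 0.98]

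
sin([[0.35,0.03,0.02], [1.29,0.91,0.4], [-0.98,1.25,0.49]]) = [[0.33, 0.02, 0.01], [1.05, 0.61, 0.27], [-1.25, 0.88, 0.33]]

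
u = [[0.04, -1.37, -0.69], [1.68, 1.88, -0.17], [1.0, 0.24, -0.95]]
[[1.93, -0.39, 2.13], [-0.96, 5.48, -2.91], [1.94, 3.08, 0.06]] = u @[[-1.02, 2.62, -0.65], [0.12, 0.54, -1.06], [-3.09, -0.35, -1.02]]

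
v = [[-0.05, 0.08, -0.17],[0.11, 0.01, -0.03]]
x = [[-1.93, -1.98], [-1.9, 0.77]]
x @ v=[[-0.12,-0.17,0.39], [0.18,-0.14,0.30]]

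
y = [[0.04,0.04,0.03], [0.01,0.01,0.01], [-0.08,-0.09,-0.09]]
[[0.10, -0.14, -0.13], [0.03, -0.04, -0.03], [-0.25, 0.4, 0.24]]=y@[[0.98, -0.78, -1.91],[0.68, 0.33, -2.47],[1.27, -4.03, 1.49]]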